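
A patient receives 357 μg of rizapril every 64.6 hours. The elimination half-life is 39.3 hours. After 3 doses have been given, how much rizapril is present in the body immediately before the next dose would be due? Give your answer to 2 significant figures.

160 μg

The 3 doses were given 193.8, 129.2, 64.6 hours ago.
Total = 357·(1/2)^(193.8/39.3) + 357·(1/2)^(129.2/39.3) + 357·(1/2)^(64.6/39.3)
      = 11.7 + 36.561 + 114.25 ≈ 162.51 μg.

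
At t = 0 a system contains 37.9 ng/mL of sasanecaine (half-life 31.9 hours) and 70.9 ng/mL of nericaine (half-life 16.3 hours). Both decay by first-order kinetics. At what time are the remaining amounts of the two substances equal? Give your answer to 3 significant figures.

Set 37.9·(1/2)^(t/31.9) = 70.9·(1/2)^(t/16.3).
Taking log₂: log₂(37.9/70.9) = t·(1/31.9 − 1/16.3).
log₂(0.53456) = -0.90359; 1/31.9 − 1/16.3 = -0.030002.
t = -0.90359 / -0.030002 ≈ 30.118 hours.

30.1 hours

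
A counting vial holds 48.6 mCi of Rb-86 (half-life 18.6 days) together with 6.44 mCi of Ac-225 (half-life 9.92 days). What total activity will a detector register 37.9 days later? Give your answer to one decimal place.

12.3 mCi

Rb-86: 48.6 × (1/2)^(37.9/18.6) = 48.6 × (1/2)^2.0376 ≈ 11.837 mCi.
Ac-225: 6.44 × (1/2)^(37.9/9.92) = 6.44 × (1/2)^3.8206 ≈ 0.45581 mCi.
Total = 11.837 + 0.45581 ≈ 12.293 mCi.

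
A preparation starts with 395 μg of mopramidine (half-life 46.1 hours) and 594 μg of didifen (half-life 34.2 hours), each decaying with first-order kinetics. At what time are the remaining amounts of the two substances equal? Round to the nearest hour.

Set 395·(1/2)^(t/46.1) = 594·(1/2)^(t/34.2).
Taking log₂: log₂(395/594) = t·(1/46.1 − 1/34.2).
log₂(0.66498) = -0.58861; 1/46.1 − 1/34.2 = -0.0075478.
t = -0.58861 / -0.0075478 ≈ 77.984 hours.

78 hours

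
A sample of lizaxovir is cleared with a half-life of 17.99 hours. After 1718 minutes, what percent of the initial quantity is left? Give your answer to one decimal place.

1718 minutes = 28.6333 hours.
n = 28.6333/17.99 ≈ 1.5916 half-lives.
Fraction remaining = (1/2)^1.5916 ≈ 0.3318, i.e. 33.18%.

33.2%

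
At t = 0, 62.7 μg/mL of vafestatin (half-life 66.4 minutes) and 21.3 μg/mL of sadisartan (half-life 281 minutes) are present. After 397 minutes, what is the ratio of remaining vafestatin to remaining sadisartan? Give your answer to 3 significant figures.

vafestatin: 62.7 × (1/2)^(397/66.4) = 62.7 × (1/2)^5.9789 ≈ 0.99411 μg/mL.
sadisartan: 21.3 × (1/2)^(397/281) = 21.3 × (1/2)^1.4128 ≈ 7.9998 μg/mL.
Ratio ≈ 0.99411 / 7.9998 ≈ 0.12427.

0.124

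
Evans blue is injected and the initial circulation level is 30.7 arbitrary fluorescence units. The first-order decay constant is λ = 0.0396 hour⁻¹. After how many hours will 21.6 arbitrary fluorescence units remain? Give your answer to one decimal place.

t½ = ln 2 / λ = 0.69315 / 0.0396 ≈ 17.504 hours.
Fraction remaining = 21.6/30.7 ≈ 0.70358.
n = log₂(30.7/21.6) = ln(1.4213)/ln 2 ≈ 0.50721 half-lives.
t = n × t½ = 0.50721 × 17.504 ≈ 8.878 hours.

8.9 hours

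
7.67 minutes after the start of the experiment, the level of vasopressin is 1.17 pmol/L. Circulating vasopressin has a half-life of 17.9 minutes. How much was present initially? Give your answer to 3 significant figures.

1.57 pmol/L

Number of half-lives elapsed: n = 7.67/17.9 ≈ 0.42849.
A₀ = A × 2^n = 1.17 × 2^0.42849 = 1.17 × 1.3458 ≈ 1.5746 pmol/L.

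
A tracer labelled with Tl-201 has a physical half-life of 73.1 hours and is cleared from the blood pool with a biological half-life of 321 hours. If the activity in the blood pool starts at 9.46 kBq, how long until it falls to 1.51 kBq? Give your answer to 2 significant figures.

160 hours

1/t_eff = 1/t_phys + 1/t_biol = 1/73.1 + 1/321 = 0.016795 per hour.
t_eff = 73.1 × 321 / (73.1 + 321) ≈ 59.541 hours.
n = log₂(9.46/1.51) ≈ 2.6473; t = 2.6473 × 59.541 ≈ 157.62 hours.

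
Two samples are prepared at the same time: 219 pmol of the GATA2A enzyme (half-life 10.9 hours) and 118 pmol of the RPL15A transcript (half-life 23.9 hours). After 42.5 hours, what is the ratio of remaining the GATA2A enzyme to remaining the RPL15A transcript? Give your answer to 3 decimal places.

0.427

GATA2A enzyme: 219 × (1/2)^(42.5/10.9) = 219 × (1/2)^3.8991 ≈ 14.679 pmol.
RPL15A transcript: 118 × (1/2)^(42.5/23.9) = 118 × (1/2)^1.7782 ≈ 34.402 pmol.
Ratio ≈ 14.679 / 34.402 ≈ 0.4267.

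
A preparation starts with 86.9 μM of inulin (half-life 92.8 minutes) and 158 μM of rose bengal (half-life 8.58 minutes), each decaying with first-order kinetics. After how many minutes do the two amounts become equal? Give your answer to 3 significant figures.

Set 86.9·(1/2)^(t/92.8) = 158·(1/2)^(t/8.58).
Taking log₂: log₂(86.9/158) = t·(1/92.8 − 1/8.58).
log₂(0.55) = -0.8625; 1/92.8 − 1/8.58 = -0.10577.
t = -0.8625 / -0.10577 ≈ 8.1541 minutes.

8.15 minutes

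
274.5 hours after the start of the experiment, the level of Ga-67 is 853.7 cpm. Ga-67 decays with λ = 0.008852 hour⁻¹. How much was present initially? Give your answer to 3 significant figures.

9700 cpm

t½ = ln 2 / λ = 0.69315 / 0.008852 ≈ 78.304 hours.
Number of half-lives elapsed: n = 274.5/78.304 ≈ 3.5056.
A₀ = A × 2^n = 853.7 × 2^3.5056 = 853.7 × 11.357 ≈ 9695.9 cpm.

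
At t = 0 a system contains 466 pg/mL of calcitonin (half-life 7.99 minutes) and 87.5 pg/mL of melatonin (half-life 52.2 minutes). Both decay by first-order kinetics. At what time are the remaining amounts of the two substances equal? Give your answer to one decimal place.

22.8 minutes

Set 466·(1/2)^(t/7.99) = 87.5·(1/2)^(t/52.2).
Taking log₂: log₂(466/87.5) = t·(1/7.99 − 1/52.2).
log₂(5.3257) = 2.413; 1/7.99 − 1/52.2 = 0.106.
t = 2.413 / 0.106 ≈ 22.764 minutes.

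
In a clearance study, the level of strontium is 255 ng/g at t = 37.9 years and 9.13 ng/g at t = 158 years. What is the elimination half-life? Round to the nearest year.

Over Δt = 158 − 37.9 = 120.1 years, the level fell by a factor of 255/9.13 ≈ 27.93.
n = log₂(27.93) ≈ 4.8037 half-lives, so t½ = 120.1/4.8037 ≈ 25.001 years.

25 years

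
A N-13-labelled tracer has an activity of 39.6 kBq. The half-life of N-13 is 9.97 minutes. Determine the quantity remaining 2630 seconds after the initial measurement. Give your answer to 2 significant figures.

Convert the elapsed time: 2630 seconds = 43.8333 minutes.
Number of half-lives: n = 43.8333/9.97 ≈ 4.3965.
Remaining = 39.6 × (1/2)^4.3965 = 39.6 × 0.04748 ≈ 1.8802 kBq.

1.9 kBq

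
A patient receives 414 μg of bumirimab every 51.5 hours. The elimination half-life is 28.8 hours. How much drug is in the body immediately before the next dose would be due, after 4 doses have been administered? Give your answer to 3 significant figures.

168 μg

The 4 doses were given 206, 154.5, 103, 51.5 hours ago.
Total = 414·(1/2)^(206/28.8) + 414·(1/2)^(154.5/28.8) + 414·(1/2)^(103/28.8) + 414·(1/2)^(51.5/28.8)
      = 2.9094 + 10.048 + 34.706 + 119.87 ≈ 167.53 μg.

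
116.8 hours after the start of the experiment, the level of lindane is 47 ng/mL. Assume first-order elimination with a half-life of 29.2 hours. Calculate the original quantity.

752 ng/mL

Number of half-lives elapsed: n = 116.8/29.2 ≈ 4.
A₀ = A × 2^n = 47 × 2^4 = 47 × 16 ≈ 752 ng/mL.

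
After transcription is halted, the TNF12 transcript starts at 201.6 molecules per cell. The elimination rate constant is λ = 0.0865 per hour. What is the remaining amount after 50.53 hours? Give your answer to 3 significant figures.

2.55 molecules per cell

t½ = ln 2 / λ = 0.69315 / 0.0865 ≈ 8.0133 hours.
Number of half-lives: n = 50.53/8.0133 ≈ 6.3058.
Remaining = 201.6 × (1/2)^6.3058 = 201.6 × 0.012641 ≈ 2.5483 molecules per cell.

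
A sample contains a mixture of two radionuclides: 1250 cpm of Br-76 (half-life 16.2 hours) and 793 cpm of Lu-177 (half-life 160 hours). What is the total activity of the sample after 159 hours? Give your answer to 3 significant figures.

400 cpm

Br-76: 1250 × (1/2)^(159/16.2) = 1250 × (1/2)^9.8148 ≈ 1.3879 cpm.
Lu-177: 793 × (1/2)^(159/160) = 793 × (1/2)^0.99375 ≈ 398.22 cpm.
Total = 1.3879 + 398.22 ≈ 399.61 cpm.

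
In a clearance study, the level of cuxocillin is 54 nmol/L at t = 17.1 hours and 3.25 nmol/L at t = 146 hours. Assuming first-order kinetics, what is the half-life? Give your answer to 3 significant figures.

Over Δt = 146 − 17.1 = 128.9 hours, the level fell by a factor of 54/3.25 ≈ 16.615.
n = log₂(16.615) ≈ 4.0544 half-lives, so t½ = 128.9/4.0544 ≈ 31.792 hours.

31.8 hours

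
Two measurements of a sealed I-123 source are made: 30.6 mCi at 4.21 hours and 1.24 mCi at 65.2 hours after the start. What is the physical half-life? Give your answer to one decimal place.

Over Δt = 65.2 − 4.21 = 60.99 hours, the level fell by a factor of 30.6/1.24 ≈ 24.677.
n = log₂(24.677) ≈ 4.6251 half-lives, so t½ = 60.99/4.6251 ≈ 13.187 hours.

13.2 hours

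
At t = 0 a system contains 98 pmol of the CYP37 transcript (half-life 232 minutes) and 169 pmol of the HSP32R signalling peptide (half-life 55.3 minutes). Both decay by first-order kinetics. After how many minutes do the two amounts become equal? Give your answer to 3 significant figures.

Set 98·(1/2)^(t/232) = 169·(1/2)^(t/55.3).
Taking log₂: log₂(98/169) = t·(1/232 − 1/55.3).
log₂(0.57988) = -0.78617; 1/232 − 1/55.3 = -0.013773.
t = -0.78617 / -0.013773 ≈ 57.081 minutes.

57.1 minutes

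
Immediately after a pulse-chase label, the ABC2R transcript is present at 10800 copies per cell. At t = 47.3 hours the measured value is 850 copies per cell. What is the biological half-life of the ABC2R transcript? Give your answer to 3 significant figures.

12.9 hours

A/A₀ = 850/10800 ≈ 0.078704.
n = log₂(12.706) ≈ 3.6674 half-lives elapsed in 47.3 hours.
t½ = 47.3/3.6674 ≈ 12.897 hours.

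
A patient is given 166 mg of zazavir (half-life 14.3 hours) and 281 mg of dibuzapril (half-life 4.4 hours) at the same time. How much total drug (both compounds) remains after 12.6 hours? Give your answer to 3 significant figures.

zazavir: 166 × (1/2)^(12.6/14.3) = 166 × (1/2)^0.88112 ≈ 90.129 mg.
dibuzapril: 281 × (1/2)^(12.6/4.4) = 281 × (1/2)^2.8636 ≈ 38.607 mg.
Total = 90.129 + 38.607 ≈ 128.74 mg.

129 mg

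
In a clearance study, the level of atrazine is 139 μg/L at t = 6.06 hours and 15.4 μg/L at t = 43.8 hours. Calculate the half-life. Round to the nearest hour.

Over Δt = 43.8 − 6.06 = 37.74 hours, the level fell by a factor of 139/15.4 ≈ 9.026.
n = log₂(9.026) ≈ 3.1741 half-lives, so t½ = 37.74/3.1741 ≈ 11.89 hours.

12 hours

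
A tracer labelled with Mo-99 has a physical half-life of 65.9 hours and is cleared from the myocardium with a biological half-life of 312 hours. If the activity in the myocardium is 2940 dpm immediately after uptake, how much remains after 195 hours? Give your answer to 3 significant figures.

245 dpm

1/t_eff = 1/t_phys + 1/t_biol = 1/65.9 + 1/312 = 0.01838 per hour.
t_eff = 65.9 × 312 / (65.9 + 312) ≈ 54.408 hours.
Remaining = 2940 × (1/2)^(195/54.408) = 2940 × (1/2)^3.584 ≈ 245.16 dpm.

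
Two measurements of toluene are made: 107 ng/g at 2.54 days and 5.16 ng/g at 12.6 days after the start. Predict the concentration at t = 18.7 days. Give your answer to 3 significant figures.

Over Δt = 12.6 − 2.54 = 10.06 days, the level fell by a factor of 107/5.16 ≈ 20.736.
n = log₂(20.736) ≈ 4.3741 half-lives, so t½ = 10.06/4.3741 ≈ 2.2999 days.
From t = 12.6 to t = 18.7: 5.16 × (1/2)^((18.7−12.6)/2.2999) ≈ 0.82079 ng/g.

0.821 ng/g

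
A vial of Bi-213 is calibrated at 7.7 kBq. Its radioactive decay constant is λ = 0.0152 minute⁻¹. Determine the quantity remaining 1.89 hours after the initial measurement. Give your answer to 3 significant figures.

1.37 kBq

t½ = ln 2 / λ = 0.69315 / 0.0152 ≈ 45.602 minutes.
Convert the elapsed time: 1.89 hours = 113.4 minutes.
Number of half-lives: n = 113.4/45.602 ≈ 2.4867.
Remaining = 7.7 × (1/2)^2.4867 = 7.7 × 0.17841 ≈ 1.3737 kBq.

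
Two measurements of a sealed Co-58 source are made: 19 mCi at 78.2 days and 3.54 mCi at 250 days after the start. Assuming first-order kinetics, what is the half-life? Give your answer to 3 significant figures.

70.9 days

Over Δt = 250 − 78.2 = 171.8 days, the level fell by a factor of 19/3.54 ≈ 5.3672.
n = log₂(5.3672) ≈ 2.4242 half-lives, so t½ = 171.8/2.4242 ≈ 70.869 days.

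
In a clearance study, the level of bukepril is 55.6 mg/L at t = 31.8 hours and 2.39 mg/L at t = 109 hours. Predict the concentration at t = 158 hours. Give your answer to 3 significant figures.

0.324 mg/L

Over Δt = 109 − 31.8 = 77.2 hours, the level fell by a factor of 55.6/2.39 ≈ 23.264.
n = log₂(23.264) ≈ 4.54 half-lives, so t½ = 77.2/4.54 ≈ 17.004 hours.
From t = 109 to t = 158: 2.39 × (1/2)^((158−109)/17.004) ≈ 0.3243 mg/L.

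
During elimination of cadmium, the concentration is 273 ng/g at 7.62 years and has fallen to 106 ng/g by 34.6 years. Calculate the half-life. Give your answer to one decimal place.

19.8 years

Over Δt = 34.6 − 7.62 = 26.98 years, the level fell by a factor of 273/106 ≈ 2.5755.
n = log₂(2.5755) ≈ 1.3648 half-lives, so t½ = 26.98/1.3648 ≈ 19.768 years.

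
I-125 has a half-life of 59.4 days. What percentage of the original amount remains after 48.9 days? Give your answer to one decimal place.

n = 48.9/59.4 ≈ 0.82323 half-lives.
Fraction remaining = (1/2)^0.82323 ≈ 0.56517, i.e. 56.517%.

56.5%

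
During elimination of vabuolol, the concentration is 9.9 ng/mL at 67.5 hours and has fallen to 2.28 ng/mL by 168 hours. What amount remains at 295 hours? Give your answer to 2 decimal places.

0.36 ng/mL

Over Δt = 168 − 67.5 = 100.5 hours, the level fell by a factor of 9.9/2.28 ≈ 4.3421.
n = log₂(4.3421) ≈ 2.1184 half-lives, so t½ = 100.5/2.1184 ≈ 47.442 hours.
From t = 168 to t = 295: 2.28 × (1/2)^((295−168)/47.442) ≈ 0.35652 ng/mL.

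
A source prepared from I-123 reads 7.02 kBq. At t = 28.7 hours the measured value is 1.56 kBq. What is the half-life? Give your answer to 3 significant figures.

A/A₀ = 1.56/7.02 ≈ 0.22222.
n = log₂(4.5) ≈ 2.1699 half-lives elapsed in 28.7 hours.
t½ = 28.7/2.1699 ≈ 13.226 hours.

13.2 hours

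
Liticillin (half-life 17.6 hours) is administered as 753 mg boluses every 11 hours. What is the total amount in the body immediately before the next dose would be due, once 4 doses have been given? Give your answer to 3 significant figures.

The 4 doses were given 44, 33, 22, 11 hours ago.
Total = 753·(1/2)^(44/17.6) + 753·(1/2)^(33/17.6) + 753·(1/2)^(22/17.6) + 753·(1/2)^(11/17.6)
      = 133.11 + 205.29 + 316.6 + 488.26 ≈ 1143.3 mg.

1140 mg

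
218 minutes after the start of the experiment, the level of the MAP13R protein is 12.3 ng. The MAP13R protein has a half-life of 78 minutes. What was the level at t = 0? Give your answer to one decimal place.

85.4 ng

Number of half-lives elapsed: n = 218/78 ≈ 2.7949.
A₀ = A × 2^n = 12.3 × 2^2.7949 = 12.3 × 6.9397 ≈ 85.358 ng.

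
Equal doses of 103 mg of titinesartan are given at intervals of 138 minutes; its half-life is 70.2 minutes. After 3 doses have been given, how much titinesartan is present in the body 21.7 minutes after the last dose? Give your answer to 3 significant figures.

110 mg

The 3 doses were given 297.7, 159.7, 21.7 minutes ago.
Total = 103·(1/2)^(297.7/70.2) + 103·(1/2)^(159.7/70.2) + 103·(1/2)^(21.7/70.2)
      = 5.4481 + 21.282 + 83.135 ≈ 109.87 mg.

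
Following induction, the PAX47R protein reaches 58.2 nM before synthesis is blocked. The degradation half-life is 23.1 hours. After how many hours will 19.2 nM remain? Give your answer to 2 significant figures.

Fraction remaining = 19.2/58.2 ≈ 0.3299.
n = log₂(58.2/19.2) = ln(3.0313)/ln 2 ≈ 1.5999 half-lives.
t = n × t½ = 1.5999 × 23.1 ≈ 36.958 hours.

37 hours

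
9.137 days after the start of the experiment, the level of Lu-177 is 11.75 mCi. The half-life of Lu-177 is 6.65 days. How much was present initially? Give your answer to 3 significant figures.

30.5 mCi

Number of half-lives elapsed: n = 9.137/6.65 ≈ 1.374.
A₀ = A × 2^n = 11.75 × 2^1.374 = 11.75 × 2.5919 ≈ 30.454 mCi.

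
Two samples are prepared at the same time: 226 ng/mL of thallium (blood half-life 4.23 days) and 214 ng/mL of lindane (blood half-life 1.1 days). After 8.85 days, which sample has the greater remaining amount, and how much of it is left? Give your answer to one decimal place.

thallium: 226 × (1/2)^2.0922 ≈ 53.002 ng/mL.
lindane: 214 × (1/2)^8.0455 ≈ 0.81001 ng/mL.
Thallium has more remaining, at ≈ 53.002 ng/mL.

thallium, 53.0 ng/mL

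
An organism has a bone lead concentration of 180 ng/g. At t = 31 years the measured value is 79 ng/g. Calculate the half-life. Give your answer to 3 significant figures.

26.1 years

A/A₀ = 79/180 ≈ 0.43889.
n = log₂(2.2785) ≈ 1.1881 half-lives elapsed in 31 years.
t½ = 31/1.1881 ≈ 26.093 years.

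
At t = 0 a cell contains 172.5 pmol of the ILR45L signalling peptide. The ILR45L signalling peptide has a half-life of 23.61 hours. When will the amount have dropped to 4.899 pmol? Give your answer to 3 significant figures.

Fraction remaining = 4.899/172.5 ≈ 0.0284.
n = log₂(172.5/4.899) = ln(35.211)/ln 2 ≈ 5.138 half-lives.
t = n × t½ = 5.138 × 23.61 ≈ 121.31 hours.

121 hours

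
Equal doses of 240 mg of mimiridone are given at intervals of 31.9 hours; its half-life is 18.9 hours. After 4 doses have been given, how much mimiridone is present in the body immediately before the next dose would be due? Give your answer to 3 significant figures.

The 4 doses were given 127.6, 95.7, 63.8, 31.9 hours ago.
Total = 240·(1/2)^(127.6/18.9) + 240·(1/2)^(95.7/18.9) + 240·(1/2)^(63.8/18.9) + 240·(1/2)^(31.9/18.9)
      = 2.2277 + 7.1771 + 23.123 + 74.494 ≈ 107.02 mg.

107 mg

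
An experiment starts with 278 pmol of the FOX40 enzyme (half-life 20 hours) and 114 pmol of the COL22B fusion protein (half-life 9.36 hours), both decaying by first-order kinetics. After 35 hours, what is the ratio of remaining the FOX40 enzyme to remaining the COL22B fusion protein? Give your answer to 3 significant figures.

FOX40 enzyme: 278 × (1/2)^(35/20) = 278 × (1/2)^1.75 ≈ 82.65 pmol.
COL22B fusion protein: 114 × (1/2)^(35/9.36) = 114 × (1/2)^3.7393 ≈ 8.5361 pmol.
Ratio ≈ 82.65 / 8.5361 ≈ 9.6824.

9.68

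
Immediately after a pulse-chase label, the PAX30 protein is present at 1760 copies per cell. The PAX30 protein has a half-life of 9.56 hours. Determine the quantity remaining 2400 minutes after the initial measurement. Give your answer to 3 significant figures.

96.8 copies per cell

Convert the elapsed time: 2400 minutes = 40 hours.
Number of half-lives: n = 40/9.56 ≈ 4.1841.
Remaining = 1760 × (1/2)^4.1841 = 1760 × 0.055012 ≈ 96.822 copies per cell.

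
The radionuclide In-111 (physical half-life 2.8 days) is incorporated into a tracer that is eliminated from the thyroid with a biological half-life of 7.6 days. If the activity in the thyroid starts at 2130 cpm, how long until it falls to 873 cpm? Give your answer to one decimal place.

2.6 days

1/t_eff = 1/t_phys + 1/t_biol = 1/2.8 + 1/7.6 = 0.48872 per day.
t_eff = 2.8 × 7.6 / (2.8 + 7.6) ≈ 2.0462 days.
n = log₂(2130/873) ≈ 1.2868; t = 1.2868 × 2.0462 ≈ 2.633 days.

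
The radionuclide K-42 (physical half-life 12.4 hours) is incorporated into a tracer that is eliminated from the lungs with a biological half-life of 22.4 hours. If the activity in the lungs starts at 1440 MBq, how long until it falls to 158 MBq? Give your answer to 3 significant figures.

1/t_eff = 1/t_phys + 1/t_biol = 1/12.4 + 1/22.4 = 0.12529 per hour.
t_eff = 12.4 × 22.4 / (12.4 + 22.4) ≈ 7.9816 hours.
n = log₂(1440/158) ≈ 3.1881; t = 3.1881 × 7.9816 ≈ 25.446 hours.

25.4 hours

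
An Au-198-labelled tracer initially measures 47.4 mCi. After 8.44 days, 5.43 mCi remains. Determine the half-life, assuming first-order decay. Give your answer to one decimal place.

A/A₀ = 5.43/47.4 ≈ 0.11456.
n = log₂(8.7293) ≈ 3.1259 half-lives elapsed in 8.44 days.
t½ = 8.44/3.1259 ≈ 2.7001 days.

2.7 days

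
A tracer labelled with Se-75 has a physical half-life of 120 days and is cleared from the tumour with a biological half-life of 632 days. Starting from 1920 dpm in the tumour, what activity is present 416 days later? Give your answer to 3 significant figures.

1/t_eff = 1/t_phys + 1/t_biol = 1/120 + 1/632 = 0.0099156 per day.
t_eff = 120 × 632 / (120 + 632) ≈ 100.85 days.
Remaining = 1920 × (1/2)^(416/100.85) = 1920 × (1/2)^4.1249 ≈ 110.05 dpm.

110 dpm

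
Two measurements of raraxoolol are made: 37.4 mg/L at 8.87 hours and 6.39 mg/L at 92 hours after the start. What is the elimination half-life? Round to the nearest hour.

33 hours

Over Δt = 92 − 8.87 = 83.13 hours, the level fell by a factor of 37.4/6.39 ≈ 5.8529.
n = log₂(5.8529) ≈ 2.5492 half-lives, so t½ = 83.13/2.5492 ≈ 32.611 hours.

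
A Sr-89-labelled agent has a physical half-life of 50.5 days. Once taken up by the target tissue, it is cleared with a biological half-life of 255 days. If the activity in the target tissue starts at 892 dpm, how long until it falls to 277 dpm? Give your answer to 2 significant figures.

1/t_eff = 1/t_phys + 1/t_biol = 1/50.5 + 1/255 = 0.023724 per day.
t_eff = 50.5 × 255 / (50.5 + 255) ≈ 42.152 days.
n = log₂(892/277) ≈ 1.6872; t = 1.6872 × 42.152 ≈ 71.117 days.

71 days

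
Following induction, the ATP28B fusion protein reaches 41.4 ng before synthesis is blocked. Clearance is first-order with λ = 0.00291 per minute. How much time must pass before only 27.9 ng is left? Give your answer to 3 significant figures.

t½ = ln 2 / λ = 0.69315 / 0.00291 ≈ 238.19 minutes.
Fraction remaining = 27.9/41.4 ≈ 0.67391.
n = log₂(41.4/27.9) = ln(1.4839)/ln 2 ≈ 0.56937 half-lives.
t = n × t½ = 0.56937 × 238.19 ≈ 135.62 minutes.

136 minutes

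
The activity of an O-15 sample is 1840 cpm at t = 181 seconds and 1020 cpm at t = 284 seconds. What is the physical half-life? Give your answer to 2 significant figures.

120 seconds

Over Δt = 284 − 181 = 103 seconds, the level fell by a factor of 1840/1020 ≈ 1.8039.
n = log₂(1.8039) ≈ 0.85114 half-lives, so t½ = 103/0.85114 ≈ 121.01 seconds.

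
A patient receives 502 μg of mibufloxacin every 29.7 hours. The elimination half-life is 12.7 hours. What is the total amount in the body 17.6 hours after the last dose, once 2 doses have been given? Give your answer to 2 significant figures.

230 μg

The 2 doses were given 47.3, 17.6 hours ago.
Total = 502·(1/2)^(47.3/12.7) + 502·(1/2)^(17.6/12.7)
      = 37.979 + 192.1 ≈ 230.08 μg.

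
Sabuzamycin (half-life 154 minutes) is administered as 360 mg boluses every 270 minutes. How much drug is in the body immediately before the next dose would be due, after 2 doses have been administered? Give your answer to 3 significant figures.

138 mg

The 2 doses were given 540, 270 minutes ago.
Total = 360·(1/2)^(540/154) + 360·(1/2)^(270/154)
      = 31.677 + 106.79 ≈ 138.46 mg.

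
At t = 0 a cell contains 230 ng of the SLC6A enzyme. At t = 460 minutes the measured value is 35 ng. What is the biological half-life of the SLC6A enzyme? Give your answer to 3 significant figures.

A/A₀ = 35/230 ≈ 0.15217.
n = log₂(6.5714) ≈ 2.7162 half-lives elapsed in 460 minutes.
t½ = 460/2.7162 ≈ 169.35 minutes.

169 minutes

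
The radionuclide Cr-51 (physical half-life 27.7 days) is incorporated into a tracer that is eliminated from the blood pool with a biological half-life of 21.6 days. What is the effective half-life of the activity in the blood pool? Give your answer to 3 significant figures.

1/t_eff = 1/t_phys + 1/t_biol = 1/27.7 + 1/21.6 = 0.082397 per day.
t_eff = 27.7 × 21.6 / (27.7 + 21.6) ≈ 12.136 days.

12.1 days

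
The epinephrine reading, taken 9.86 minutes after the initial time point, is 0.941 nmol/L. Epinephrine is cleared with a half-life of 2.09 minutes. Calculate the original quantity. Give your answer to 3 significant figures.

Number of half-lives elapsed: n = 9.86/2.09 ≈ 4.7177.
A₀ = A × 2^n = 0.941 × 2^4.7177 = 0.941 × 26.313 ≈ 24.761 nmol/L.

24.8 nmol/L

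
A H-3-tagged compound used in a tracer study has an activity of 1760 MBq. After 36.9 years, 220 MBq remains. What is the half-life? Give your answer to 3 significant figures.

A/A₀ = 220/1760 ≈ 0.125.
n = log₂(8) ≈ 3 half-lives elapsed in 36.9 years.
t½ = 36.9/3 ≈ 12.3 years.

12.3 years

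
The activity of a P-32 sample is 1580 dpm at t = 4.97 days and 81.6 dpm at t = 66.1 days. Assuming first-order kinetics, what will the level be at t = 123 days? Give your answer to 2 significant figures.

5.2 dpm

Over Δt = 66.1 − 4.97 = 61.13 days, the level fell by a factor of 1580/81.6 ≈ 19.363.
n = log₂(19.363) ≈ 4.2752 half-lives, so t½ = 61.13/4.2752 ≈ 14.299 days.
From t = 66.1 to t = 123: 81.6 × (1/2)^((123−66.1)/14.299) ≈ 5.1734 dpm.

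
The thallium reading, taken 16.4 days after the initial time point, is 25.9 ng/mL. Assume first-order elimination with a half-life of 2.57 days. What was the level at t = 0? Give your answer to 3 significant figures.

2160 ng/mL

Number of half-lives elapsed: n = 16.4/2.57 ≈ 6.3813.
A₀ = A × 2^n = 25.9 × 2^6.3813 = 25.9 × 83.362 ≈ 2159.1 ng/mL.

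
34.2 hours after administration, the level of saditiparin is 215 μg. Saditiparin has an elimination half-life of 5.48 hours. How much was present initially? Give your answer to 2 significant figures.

Number of half-lives elapsed: n = 34.2/5.48 ≈ 6.2409.
A₀ = A × 2^n = 215 × 2^6.2409 = 215 × 75.629 ≈ 16260 μg.

16000 μg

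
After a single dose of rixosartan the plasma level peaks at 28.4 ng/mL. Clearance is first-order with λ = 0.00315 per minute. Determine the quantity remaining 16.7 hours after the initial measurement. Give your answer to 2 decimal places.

1.21 ng/mL

t½ = ln 2 / λ = 0.69315 / 0.00315 ≈ 220.05 minutes.
Convert the elapsed time: 16.7 hours = 1002 minutes.
Number of half-lives: n = 1002/220.05 ≈ 4.5536.
Remaining = 28.4 × (1/2)^4.5536 = 28.4 × 0.042583 ≈ 1.2094 ng/mL.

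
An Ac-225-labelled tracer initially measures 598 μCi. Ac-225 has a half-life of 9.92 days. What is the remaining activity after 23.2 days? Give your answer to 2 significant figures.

120 μCi

Number of half-lives: n = 23.2/9.92 ≈ 2.3387.
Remaining = 598 × (1/2)^2.3387 = 598 × 0.19769 ≈ 118.22 μCi.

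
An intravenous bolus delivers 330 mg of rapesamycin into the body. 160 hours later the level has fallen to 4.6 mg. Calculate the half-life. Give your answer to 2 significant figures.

26 hours

A/A₀ = 4.6/330 ≈ 0.013939.
n = log₂(71.739) ≈ 6.1647 half-lives elapsed in 160 hours.
t½ = 160/6.1647 ≈ 25.954 hours.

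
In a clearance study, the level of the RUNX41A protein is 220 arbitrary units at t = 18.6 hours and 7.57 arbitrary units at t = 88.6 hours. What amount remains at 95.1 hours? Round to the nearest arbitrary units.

6 arbitrary units

Over Δt = 88.6 − 18.6 = 70 hours, the level fell by a factor of 220/7.57 ≈ 29.062.
n = log₂(29.062) ≈ 4.8611 half-lives, so t½ = 70/4.8611 ≈ 14.4 hours.
From t = 88.6 to t = 95.1: 7.57 × (1/2)^((95.1−88.6)/14.4) ≈ 5.5362 arbitrary units.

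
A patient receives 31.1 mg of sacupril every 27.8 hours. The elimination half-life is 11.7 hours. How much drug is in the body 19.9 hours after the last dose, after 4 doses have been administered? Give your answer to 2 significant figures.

12 mg

The 4 doses were given 103.3, 75.5, 47.7, 19.9 hours ago.
Total = 31.1·(1/2)^(103.3/11.7) + 31.1·(1/2)^(75.5/11.7) + 31.1·(1/2)^(47.7/11.7) + 31.1·(1/2)^(19.9/11.7)
      = 0.068383 + 0.35499 + 1.8428 + 9.5665 ≈ 11.833 mg.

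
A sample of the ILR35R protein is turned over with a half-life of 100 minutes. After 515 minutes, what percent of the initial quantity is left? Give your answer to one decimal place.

2.8%

n = 515/100 ≈ 5.15 half-lives.
Fraction remaining = (1/2)^5.15 ≈ 0.028164, i.e. 2.8164%.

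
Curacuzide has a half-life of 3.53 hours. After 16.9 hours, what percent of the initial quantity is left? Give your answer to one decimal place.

n = 16.9/3.53 ≈ 4.7875 half-lives.
Fraction remaining = (1/2)^4.7875 ≈ 0.036208, i.e. 3.6208%.

3.6%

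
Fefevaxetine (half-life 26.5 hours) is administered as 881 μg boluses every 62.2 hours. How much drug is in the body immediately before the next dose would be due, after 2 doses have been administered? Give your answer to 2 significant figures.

210 μg

The 2 doses were given 124.4, 62.2 hours ago.
Total = 881·(1/2)^(124.4/26.5) + 881·(1/2)^(62.2/26.5)
      = 34.028 + 173.14 ≈ 207.17 μg.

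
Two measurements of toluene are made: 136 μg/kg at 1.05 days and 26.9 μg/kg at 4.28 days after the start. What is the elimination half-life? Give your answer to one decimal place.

1.4 days

Over Δt = 4.28 − 1.05 = 3.23 days, the level fell by a factor of 136/26.9 ≈ 5.0558.
n = log₂(5.0558) ≈ 2.3379 half-lives, so t½ = 3.23/2.3379 ≈ 1.3816 days.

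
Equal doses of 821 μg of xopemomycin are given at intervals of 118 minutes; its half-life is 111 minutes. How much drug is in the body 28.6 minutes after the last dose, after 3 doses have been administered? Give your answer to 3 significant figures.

1170 μg

The 3 doses were given 264.6, 146.6, 28.6 minutes ago.
Total = 821·(1/2)^(264.6/111) + 821·(1/2)^(146.6/111) + 821·(1/2)^(28.6/111)
      = 157.31 + 328.67 + 686.72 ≈ 1172.7 μg.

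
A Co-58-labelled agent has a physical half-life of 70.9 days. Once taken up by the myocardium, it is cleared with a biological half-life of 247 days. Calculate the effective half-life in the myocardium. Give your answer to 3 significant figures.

55.1 days

1/t_eff = 1/t_phys + 1/t_biol = 1/70.9 + 1/247 = 0.018153 per day.
t_eff = 70.9 × 247 / (70.9 + 247) ≈ 55.087 days.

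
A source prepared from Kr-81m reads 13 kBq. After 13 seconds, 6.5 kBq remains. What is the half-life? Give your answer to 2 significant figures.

13 seconds

A/A₀ = 6.5/13 ≈ 0.5.
n = log₂(2) ≈ 1 half-life elapsed in 13 seconds.
t½ = 13/1 ≈ 13 seconds.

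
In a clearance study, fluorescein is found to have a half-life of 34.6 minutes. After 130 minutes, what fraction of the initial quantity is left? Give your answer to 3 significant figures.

n = 130/34.6 ≈ 3.7572 half-lives.
Fraction remaining = (1/2)^3.7572 ≈ 0.073954.

0.0740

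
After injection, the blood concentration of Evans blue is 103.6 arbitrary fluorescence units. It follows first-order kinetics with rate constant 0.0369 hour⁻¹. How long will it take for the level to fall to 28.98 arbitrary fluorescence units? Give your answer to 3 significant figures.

34.5 hours

t½ = ln 2 / k = 0.69315 / 0.0369 ≈ 18.784 hours.
Fraction remaining = 28.98/103.6 ≈ 0.27973.
n = log₂(103.6/28.98) = ln(3.5749)/ln 2 ≈ 1.8379 half-lives.
t = n × t½ = 1.8379 × 18.784 ≈ 34.524 hours.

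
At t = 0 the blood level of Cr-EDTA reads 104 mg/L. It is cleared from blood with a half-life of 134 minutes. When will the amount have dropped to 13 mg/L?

402 minutes

13/104 = 1/8, so 3 half-lives have elapsed.
t = 3 × 134 = 402 minutes.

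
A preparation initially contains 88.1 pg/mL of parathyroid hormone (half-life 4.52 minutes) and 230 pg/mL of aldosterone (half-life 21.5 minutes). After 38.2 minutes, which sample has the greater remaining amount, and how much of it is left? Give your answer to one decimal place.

aldosterone, 67.1 pg/mL

parathyroid hormone: 88.1 × (1/2)^8.4513 ≈ 0.25169 pg/mL.
aldosterone: 230 × (1/2)^1.7767 ≈ 67.123 pg/mL.
Aldosterone has more remaining, at ≈ 67.123 pg/mL.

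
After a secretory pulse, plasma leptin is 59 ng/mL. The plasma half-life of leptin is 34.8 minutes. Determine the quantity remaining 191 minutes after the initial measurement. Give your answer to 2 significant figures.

Number of half-lives: n = 191/34.8 ≈ 5.4885.
Remaining = 59 × (1/2)^5.4885 = 59 × 0.022274 ≈ 1.3142 ng/mL.

1.3 ng/mL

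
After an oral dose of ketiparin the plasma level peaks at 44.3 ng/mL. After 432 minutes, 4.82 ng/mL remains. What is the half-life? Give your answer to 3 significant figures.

135 minutes

A/A₀ = 4.82/44.3 ≈ 0.1088.
n = log₂(9.1909) ≈ 3.2002 half-lives elapsed in 432 minutes.
t½ = 432/3.2002 ≈ 134.99 minutes.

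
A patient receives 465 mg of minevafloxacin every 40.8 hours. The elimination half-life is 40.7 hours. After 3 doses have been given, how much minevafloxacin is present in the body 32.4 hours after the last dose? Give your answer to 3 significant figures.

468 mg

The 3 doses were given 114, 73.2, 32.4 hours ago.
Total = 465·(1/2)^(114/40.7) + 465·(1/2)^(73.2/40.7) + 465·(1/2)^(32.4/40.7)
      = 66.723 + 133.67 + 267.8 ≈ 468.2 mg.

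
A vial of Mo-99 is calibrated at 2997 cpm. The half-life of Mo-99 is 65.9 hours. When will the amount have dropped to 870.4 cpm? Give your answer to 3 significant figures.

118 hours

Fraction remaining = 870.4/2997 ≈ 0.29042.
n = log₂(2997/870.4) = ln(3.4432)/ln 2 ≈ 1.7838 half-lives.
t = n × t½ = 1.7838 × 65.9 ≈ 117.55 hours.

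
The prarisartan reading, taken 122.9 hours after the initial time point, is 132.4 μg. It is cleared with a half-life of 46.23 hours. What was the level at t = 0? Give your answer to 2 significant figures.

Number of half-lives elapsed: n = 122.9/46.23 ≈ 2.6584.
A₀ = A × 2^n = 132.4 × 2^2.6584 = 132.4 × 6.3135 ≈ 835.91 μg.

840 μg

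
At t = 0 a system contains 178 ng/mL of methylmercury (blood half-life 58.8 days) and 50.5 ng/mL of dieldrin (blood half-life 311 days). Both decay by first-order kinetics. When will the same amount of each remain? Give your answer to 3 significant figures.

Set 178·(1/2)^(t/58.8) = 50.5·(1/2)^(t/311).
Taking log₂: log₂(178/50.5) = t·(1/58.8 − 1/311).
log₂(3.5248) = 1.8175; 1/58.8 − 1/311 = 0.013791.
t = 1.8175 / 0.013791 ≈ 131.79 days.

132 days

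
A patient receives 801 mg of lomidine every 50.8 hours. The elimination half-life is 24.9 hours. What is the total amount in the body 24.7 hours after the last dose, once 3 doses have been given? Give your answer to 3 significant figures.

The 3 doses were given 126.3, 75.5, 24.7 hours ago.
Total = 801·(1/2)^(126.3/24.9) + 801·(1/2)^(75.5/24.9) + 801·(1/2)^(24.7/24.9)
      = 23.808 + 97.92 + 402.74 ≈ 524.46 mg.

524 mg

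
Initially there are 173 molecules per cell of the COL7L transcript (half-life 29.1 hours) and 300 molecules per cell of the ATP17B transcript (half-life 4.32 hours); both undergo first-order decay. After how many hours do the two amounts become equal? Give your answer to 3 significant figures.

4.03 hours

Set 173·(1/2)^(t/29.1) = 300·(1/2)^(t/4.32).
Taking log₂: log₂(173/300) = t·(1/29.1 − 1/4.32).
log₂(0.57667) = -0.79419; 1/29.1 − 1/4.32 = -0.19712.
t = -0.79419 / -0.19712 ≈ 4.029 hours.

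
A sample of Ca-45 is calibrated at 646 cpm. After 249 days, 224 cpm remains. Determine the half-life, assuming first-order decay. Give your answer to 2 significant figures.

160 days

A/A₀ = 224/646 ≈ 0.34675.
n = log₂(2.8839) ≈ 1.528 half-lives elapsed in 249 days.
t½ = 249/1.528 ≈ 162.95 days.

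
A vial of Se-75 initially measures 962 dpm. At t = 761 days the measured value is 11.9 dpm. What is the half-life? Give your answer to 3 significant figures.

120 days

A/A₀ = 11.9/962 ≈ 0.01237.
n = log₂(80.84) ≈ 6.337 half-lives elapsed in 761 days.
t½ = 761/6.337 ≈ 120.09 days.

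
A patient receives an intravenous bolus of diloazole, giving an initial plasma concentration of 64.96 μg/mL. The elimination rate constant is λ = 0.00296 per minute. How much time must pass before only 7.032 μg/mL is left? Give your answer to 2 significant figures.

750 minutes

t½ = ln 2 / λ = 0.69315 / 0.00296 ≈ 234.17 minutes.
Fraction remaining = 7.032/64.96 ≈ 0.10825.
n = log₂(64.96/7.032) = ln(9.2378)/ln 2 ≈ 3.2075 half-lives.
t = n × t½ = 3.2075 × 234.17 ≈ 751.12 minutes.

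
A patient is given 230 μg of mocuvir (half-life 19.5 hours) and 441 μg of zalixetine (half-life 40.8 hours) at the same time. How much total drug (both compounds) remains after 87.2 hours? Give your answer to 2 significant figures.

mocuvir: 230 × (1/2)^(87.2/19.5) = 230 × (1/2)^4.4718 ≈ 10.365 μg.
zalixetine: 441 × (1/2)^(87.2/40.8) = 441 × (1/2)^2.1373 ≈ 100.24 μg.
Total = 10.365 + 100.24 ≈ 110.61 μg.

110 μg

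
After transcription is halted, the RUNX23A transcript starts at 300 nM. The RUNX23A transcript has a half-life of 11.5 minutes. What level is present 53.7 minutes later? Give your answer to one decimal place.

11.8 nM

Number of half-lives: n = 53.7/11.5 ≈ 4.6696.
Remaining = 300 × (1/2)^4.6696 = 300 × 0.039294 ≈ 11.788 nM.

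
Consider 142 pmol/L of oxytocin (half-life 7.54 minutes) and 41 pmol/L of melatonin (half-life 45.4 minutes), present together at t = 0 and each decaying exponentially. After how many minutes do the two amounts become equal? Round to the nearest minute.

Set 142·(1/2)^(t/7.54) = 41·(1/2)^(t/45.4).
Taking log₂: log₂(142/41) = t·(1/7.54 − 1/45.4).
log₂(3.4634) = 1.7922; 1/7.54 − 1/45.4 = 0.1106.
t = 1.7922 / 0.1106 ≈ 16.204 minutes.

16 minutes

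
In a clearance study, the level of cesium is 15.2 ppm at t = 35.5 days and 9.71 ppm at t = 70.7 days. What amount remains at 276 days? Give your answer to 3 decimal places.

0.711 ppm

Over Δt = 70.7 − 35.5 = 35.2 days, the level fell by a factor of 15.2/9.71 ≈ 1.5654.
n = log₂(1.5654) ≈ 0.64653 half-lives, so t½ = 35.2/0.64653 ≈ 54.445 days.
From t = 70.7 to t = 276: 9.71 × (1/2)^((276−70.7)/54.445) ≈ 0.71137 ppm.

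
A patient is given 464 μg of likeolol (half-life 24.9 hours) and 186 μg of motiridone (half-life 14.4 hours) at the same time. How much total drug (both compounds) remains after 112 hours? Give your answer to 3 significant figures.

likeolol: 464 × (1/2)^(112/24.9) = 464 × (1/2)^4.498 ≈ 20.535 μg.
motiridone: 186 × (1/2)^(112/14.4) = 186 × (1/2)^7.7778 ≈ 0.84756 μg.
Total = 20.535 + 0.84756 ≈ 21.382 μg.

21.4 μg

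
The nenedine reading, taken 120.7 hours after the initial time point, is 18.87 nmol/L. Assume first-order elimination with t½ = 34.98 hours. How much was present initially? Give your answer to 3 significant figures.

Number of half-lives elapsed: n = 120.7/34.98 ≈ 3.4505.
A₀ = A × 2^n = 18.87 × 2^3.4505 = 18.87 × 10.932 ≈ 206.3 nmol/L.

206 nmol/L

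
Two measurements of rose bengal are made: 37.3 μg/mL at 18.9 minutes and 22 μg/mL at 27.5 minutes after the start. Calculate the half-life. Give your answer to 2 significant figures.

Over Δt = 27.5 − 18.9 = 8.6 minutes, the level fell by a factor of 37.3/22 ≈ 1.6955.
n = log₂(1.6955) ≈ 0.76167 half-lives, so t½ = 8.6/0.76167 ≈ 11.291 minutes.

11 minutes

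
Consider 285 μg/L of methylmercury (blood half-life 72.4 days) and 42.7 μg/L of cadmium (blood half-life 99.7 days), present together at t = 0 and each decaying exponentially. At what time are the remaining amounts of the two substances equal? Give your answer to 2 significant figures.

Set 285·(1/2)^(t/72.4) = 42.7·(1/2)^(t/99.7).
Taking log₂: log₂(285/42.7) = t·(1/72.4 − 1/99.7).
log₂(6.6745) = 2.7387; 1/72.4 − 1/99.7 = 0.0037821.
t = 2.7387 / 0.0037821 ≈ 724.12 days.

720 days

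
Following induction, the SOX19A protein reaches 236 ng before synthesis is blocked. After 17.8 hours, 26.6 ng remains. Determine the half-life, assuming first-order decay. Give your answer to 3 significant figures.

5.65 hours

A/A₀ = 26.6/236 ≈ 0.11271.
n = log₂(8.8722) ≈ 3.1493 half-lives elapsed in 17.8 hours.
t½ = 17.8/3.1493 ≈ 5.6521 hours.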